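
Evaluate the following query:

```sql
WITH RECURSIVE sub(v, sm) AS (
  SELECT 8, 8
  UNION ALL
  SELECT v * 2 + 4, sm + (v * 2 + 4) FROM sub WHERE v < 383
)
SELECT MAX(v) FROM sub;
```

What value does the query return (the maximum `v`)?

Base: v=8, sm=8.
Iteration 1: 8 < 383 holds -> v = 8 * 2 + 4 = 20, sm = 8 + 20 = 28.
Iteration 2: 20 < 383 holds -> v = 20 * 2 + 4 = 44, sm = 28 + 44 = 72.
Iteration 3: 44 < 383 holds -> v = 44 * 2 + 4 = 92, sm = 72 + 92 = 164.
Iteration 4: 92 < 383 holds -> v = 92 * 2 + 4 = 188, sm = 164 + 188 = 352.
Iteration 5: 188 < 383 holds -> v = 188 * 2 + 4 = 380, sm = 352 + 380 = 732.
Iteration 6: 380 < 383 holds -> v = 380 * 2 + 4 = 764, sm = 732 + 764 = 1496.
Iteration 7: 764 < 383 fails; recursion stops.
v values: 8, 20, 44, 92, 188, 380, 764; the maximum is 764.

764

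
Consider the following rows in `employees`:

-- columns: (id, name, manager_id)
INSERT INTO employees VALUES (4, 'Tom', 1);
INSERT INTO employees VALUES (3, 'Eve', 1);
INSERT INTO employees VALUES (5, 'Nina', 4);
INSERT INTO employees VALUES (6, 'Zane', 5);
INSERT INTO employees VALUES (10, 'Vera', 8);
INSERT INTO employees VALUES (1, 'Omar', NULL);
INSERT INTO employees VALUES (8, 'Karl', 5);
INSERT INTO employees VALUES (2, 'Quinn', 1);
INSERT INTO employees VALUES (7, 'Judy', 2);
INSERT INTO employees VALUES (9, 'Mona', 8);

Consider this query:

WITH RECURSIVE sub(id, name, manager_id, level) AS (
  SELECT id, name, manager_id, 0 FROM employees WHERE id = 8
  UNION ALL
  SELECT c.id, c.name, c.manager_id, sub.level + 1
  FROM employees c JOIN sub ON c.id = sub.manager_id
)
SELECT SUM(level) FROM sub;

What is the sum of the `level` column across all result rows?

6

Base: id=8 (Karl), manager_id=5, level 0.
Iteration 1: join on id=5 -> Nina (id 5, manager_id=4, level 1).
Iteration 2: join on id=4 -> Tom (id 4, manager_id=1, level 2).
Iteration 3: join on id=1 -> Omar (id 1, manager_id=NULL, level 3).
Iteration 4: manager_id is NULL; no match; recursion stops.
SUM(level) = 0 + 1 + 2 + 3 = 6.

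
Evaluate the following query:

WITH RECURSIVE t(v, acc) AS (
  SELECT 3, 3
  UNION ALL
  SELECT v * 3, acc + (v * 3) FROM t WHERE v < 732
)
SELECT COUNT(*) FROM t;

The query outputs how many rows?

Base: v=3, acc=3.
Iteration 1: 3 < 732 holds -> v = 3 * 3 = 9, acc = 3 + 9 = 12.
Iteration 2: 9 < 732 holds -> v = 9 * 3 = 27, acc = 12 + 27 = 39.
Iteration 3: 27 < 732 holds -> v = 27 * 3 = 81, acc = 39 + 81 = 120.
Iteration 4: 81 < 732 holds -> v = 81 * 3 = 243, acc = 120 + 243 = 363.
Iteration 5: 243 < 732 holds -> v = 243 * 3 = 729, acc = 363 + 729 = 1092.
Iteration 6: 729 < 732 holds -> v = 729 * 3 = 2187, acc = 1092 + 2187 = 3279.
Iteration 7: 2187 < 732 fails; recursion stops.
Total rows emitted: 7.

7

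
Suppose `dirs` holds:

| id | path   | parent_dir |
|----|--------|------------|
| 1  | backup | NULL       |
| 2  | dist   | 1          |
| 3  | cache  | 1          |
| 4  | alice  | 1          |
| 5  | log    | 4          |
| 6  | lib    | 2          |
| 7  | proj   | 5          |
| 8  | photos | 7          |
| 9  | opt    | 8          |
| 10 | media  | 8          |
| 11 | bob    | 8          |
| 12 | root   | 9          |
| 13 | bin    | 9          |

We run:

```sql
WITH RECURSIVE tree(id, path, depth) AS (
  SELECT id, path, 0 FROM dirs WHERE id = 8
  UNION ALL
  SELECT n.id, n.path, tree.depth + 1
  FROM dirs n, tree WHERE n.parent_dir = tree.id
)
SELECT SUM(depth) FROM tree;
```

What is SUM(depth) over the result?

Base: id=8 (photos) at depth 0.
Iteration 1: rows with parent_dir in {8} -> opt (id 9, depth 1), media (id 10, depth 1), bob (id 11, depth 1).
Iteration 2: rows with parent_dir in {9,10,11} -> root (id 12, depth 2), bin (id 13, depth 2).
Iteration 3: no rows with parent_dir in {12,13}; recursion stops.
SUM(depth) = 0 + 1 + 1 + 1 + 2 + 2 = 7.

7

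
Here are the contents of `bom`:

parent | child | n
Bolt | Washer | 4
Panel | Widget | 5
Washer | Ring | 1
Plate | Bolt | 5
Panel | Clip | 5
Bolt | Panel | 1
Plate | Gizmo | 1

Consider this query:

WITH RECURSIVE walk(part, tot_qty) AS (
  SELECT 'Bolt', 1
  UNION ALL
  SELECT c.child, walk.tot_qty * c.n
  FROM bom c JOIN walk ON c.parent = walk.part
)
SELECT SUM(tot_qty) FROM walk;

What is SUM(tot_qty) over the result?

Base: (Bolt, tot_qty=1).
Iteration 1: components of {Bolt} -> Panel = 1*1 = 1, Washer = 1*4 = 4.
Iteration 2: components of {Panel,Washer} -> Clip = 1*5 = 5, Ring = 4*1 = 4, Widget = 1*5 = 5.
Iteration 3: no further components; recursion stops.
SUM(tot_qty) = 1 + 1 + 4 + 5 + 5 + 4 = 20.

20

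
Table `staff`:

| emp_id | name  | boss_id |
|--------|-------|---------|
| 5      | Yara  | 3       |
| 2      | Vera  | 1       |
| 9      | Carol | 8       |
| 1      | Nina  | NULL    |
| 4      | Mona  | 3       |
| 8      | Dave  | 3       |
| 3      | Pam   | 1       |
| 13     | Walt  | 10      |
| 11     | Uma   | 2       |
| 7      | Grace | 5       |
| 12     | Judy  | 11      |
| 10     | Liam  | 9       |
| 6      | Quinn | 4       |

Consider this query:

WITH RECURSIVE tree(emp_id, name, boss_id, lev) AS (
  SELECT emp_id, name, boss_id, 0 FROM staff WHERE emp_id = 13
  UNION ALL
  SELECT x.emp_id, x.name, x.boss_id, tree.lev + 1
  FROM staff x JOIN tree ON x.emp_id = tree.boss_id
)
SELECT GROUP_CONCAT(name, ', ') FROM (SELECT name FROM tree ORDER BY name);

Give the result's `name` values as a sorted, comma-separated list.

Base: emp_id=13 (Walt), boss_id=10, lev 0.
Iteration 1: join on emp_id=10 -> Liam (id 10, boss_id=9, lev 1).
Iteration 2: join on emp_id=9 -> Carol (id 9, boss_id=8, lev 2).
Iteration 3: join on emp_id=8 -> Dave (id 8, boss_id=3, lev 3).
Iteration 4: join on emp_id=3 -> Pam (id 3, boss_id=1, lev 4).
Iteration 5: join on emp_id=1 -> Nina (id 1, boss_id=NULL, lev 5).
Iteration 6: boss_id is NULL; no match; recursion stops.

Carol, Dave, Liam, Nina, Pam, Walt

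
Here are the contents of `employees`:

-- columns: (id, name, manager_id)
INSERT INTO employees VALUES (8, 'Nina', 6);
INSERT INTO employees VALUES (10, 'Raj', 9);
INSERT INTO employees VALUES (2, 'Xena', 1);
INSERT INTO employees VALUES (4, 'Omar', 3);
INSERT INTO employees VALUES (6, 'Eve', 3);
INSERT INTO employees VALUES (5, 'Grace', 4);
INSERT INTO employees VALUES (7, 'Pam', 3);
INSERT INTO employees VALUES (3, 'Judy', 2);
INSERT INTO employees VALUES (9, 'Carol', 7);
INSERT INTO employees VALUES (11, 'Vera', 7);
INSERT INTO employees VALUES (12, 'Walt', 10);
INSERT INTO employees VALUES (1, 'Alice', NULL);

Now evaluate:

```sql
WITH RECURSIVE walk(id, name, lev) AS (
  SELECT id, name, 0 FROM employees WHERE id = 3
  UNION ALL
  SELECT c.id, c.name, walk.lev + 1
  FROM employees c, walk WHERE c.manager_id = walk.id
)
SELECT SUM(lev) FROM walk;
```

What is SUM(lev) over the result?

Base: id=3 (Judy) at lev 0.
Iteration 1: rows with manager_id in {3} -> Omar (id 4, lev 1), Eve (id 6, lev 1), Pam (id 7, lev 1).
Iteration 2: rows with manager_id in {4,6,7} -> Grace (id 5, lev 2), Nina (id 8, lev 2), Carol (id 9, lev 2), Vera (id 11, lev 2).
Iteration 3: rows with manager_id in {5,8,9,11} -> Raj (id 10, lev 3).
Iteration 4: rows with manager_id in {10} -> Walt (id 12, lev 4).
Iteration 5: no rows with manager_id in {12}; recursion stops.
SUM(lev) = 0 + 1 + 1 + 1 + 2 + 2 + 2 + 2 + 3 + 4 = 18.

18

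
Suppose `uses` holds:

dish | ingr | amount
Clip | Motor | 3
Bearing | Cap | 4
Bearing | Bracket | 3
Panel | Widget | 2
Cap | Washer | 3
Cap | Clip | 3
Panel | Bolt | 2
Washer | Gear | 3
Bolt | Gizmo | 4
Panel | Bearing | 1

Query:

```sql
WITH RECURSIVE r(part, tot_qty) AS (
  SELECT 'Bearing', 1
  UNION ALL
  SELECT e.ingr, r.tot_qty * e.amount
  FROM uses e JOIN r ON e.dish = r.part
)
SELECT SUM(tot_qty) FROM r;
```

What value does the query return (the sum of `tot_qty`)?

104

Base: (Bearing, tot_qty=1).
Iteration 1: components of {Bearing} -> Bracket = 1*3 = 3, Cap = 1*4 = 4.
Iteration 2: components of {Bracket,Cap} -> Clip = 4*3 = 12, Washer = 4*3 = 12.
Iteration 3: components of {Clip,Washer} -> Gear = 12*3 = 36, Motor = 12*3 = 36.
Iteration 4: no further components; recursion stops.
SUM(tot_qty) = 1 + 4 + 3 + 12 + 12 + 36 + 36 = 104.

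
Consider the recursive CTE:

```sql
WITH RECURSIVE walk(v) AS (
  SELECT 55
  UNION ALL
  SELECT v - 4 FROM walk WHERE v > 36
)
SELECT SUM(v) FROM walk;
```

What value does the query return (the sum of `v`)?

270

Base: v=55.
Iteration 1: 55 > 36 holds -> v = 55 - 4 = 51.
Iteration 2: 51 > 36 holds -> v = 51 - 4 = 47.
Iteration 3: 47 > 36 holds -> v = 47 - 4 = 43.
Iteration 4: 43 > 36 holds -> v = 43 - 4 = 39.
Iteration 5: 39 > 36 holds -> v = 39 - 4 = 35.
Iteration 6: 35 > 36 fails; recursion stops.
SUM(v) = 55 + 51 + 47 + 43 + 39 + 35 = 270.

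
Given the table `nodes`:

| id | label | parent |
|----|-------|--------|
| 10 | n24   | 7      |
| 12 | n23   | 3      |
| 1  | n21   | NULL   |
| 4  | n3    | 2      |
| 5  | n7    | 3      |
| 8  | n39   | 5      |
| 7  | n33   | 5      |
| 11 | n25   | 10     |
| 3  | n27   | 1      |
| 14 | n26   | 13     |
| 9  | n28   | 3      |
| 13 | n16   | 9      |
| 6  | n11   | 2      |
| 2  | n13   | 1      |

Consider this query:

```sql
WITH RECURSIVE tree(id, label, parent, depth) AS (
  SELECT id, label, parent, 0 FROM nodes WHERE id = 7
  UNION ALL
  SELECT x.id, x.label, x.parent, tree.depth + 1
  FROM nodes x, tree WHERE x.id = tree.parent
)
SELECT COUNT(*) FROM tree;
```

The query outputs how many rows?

Base: id=7 (n33), parent=5, depth 0.
Iteration 1: join on id=5 -> n7 (id 5, parent=3, depth 1).
Iteration 2: join on id=3 -> n27 (id 3, parent=1, depth 2).
Iteration 3: join on id=1 -> n21 (id 1, parent=NULL, depth 3).
Iteration 4: parent is NULL; no match; recursion stops.
Total rows emitted: 4.

4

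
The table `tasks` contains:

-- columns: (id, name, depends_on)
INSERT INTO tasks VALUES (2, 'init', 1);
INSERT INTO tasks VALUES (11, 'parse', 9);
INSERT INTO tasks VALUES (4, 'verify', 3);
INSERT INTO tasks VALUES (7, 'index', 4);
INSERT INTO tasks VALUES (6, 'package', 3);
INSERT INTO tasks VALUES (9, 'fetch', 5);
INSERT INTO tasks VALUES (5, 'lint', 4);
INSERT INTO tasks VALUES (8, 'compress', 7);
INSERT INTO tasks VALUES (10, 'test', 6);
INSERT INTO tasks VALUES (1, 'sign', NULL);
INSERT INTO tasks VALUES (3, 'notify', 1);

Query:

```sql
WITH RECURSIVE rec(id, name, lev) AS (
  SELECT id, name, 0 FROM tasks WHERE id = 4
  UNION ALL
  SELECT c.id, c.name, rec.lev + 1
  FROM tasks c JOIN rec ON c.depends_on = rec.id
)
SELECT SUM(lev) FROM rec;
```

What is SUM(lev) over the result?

Base: id=4 (verify) at lev 0.
Iteration 1: rows with depends_on in {4} -> lint (id 5, lev 1), index (id 7, lev 1).
Iteration 2: rows with depends_on in {5,7} -> compress (id 8, lev 2), fetch (id 9, lev 2).
Iteration 3: rows with depends_on in {8,9} -> parse (id 11, lev 3).
Iteration 4: no rows with depends_on in {11}; recursion stops.
SUM(lev) = 0 + 1 + 1 + 2 + 2 + 3 = 9.

9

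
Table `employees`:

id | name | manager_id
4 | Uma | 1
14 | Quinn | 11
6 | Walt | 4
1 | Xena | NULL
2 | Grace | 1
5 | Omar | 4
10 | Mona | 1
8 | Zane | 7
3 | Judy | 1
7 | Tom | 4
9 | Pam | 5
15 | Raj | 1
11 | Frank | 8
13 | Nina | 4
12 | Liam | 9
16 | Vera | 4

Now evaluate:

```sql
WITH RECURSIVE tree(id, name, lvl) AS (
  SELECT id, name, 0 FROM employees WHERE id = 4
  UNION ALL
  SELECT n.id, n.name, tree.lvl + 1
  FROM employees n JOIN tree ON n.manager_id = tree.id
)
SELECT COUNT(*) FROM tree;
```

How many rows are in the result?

11

Base: id=4 (Uma) at lvl 0.
Iteration 1: rows with manager_id in {4} -> Omar (id 5, lvl 1), Walt (id 6, lvl 1), Tom (id 7, lvl 1), Nina (id 13, lvl 1), Vera (id 16, lvl 1).
Iteration 2: rows with manager_id in {5,6,7,13,16} -> Zane (id 8, lvl 2), Pam (id 9, lvl 2).
Iteration 3: rows with manager_id in {8,9} -> Frank (id 11, lvl 3), Liam (id 12, lvl 3).
Iteration 4: rows with manager_id in {11,12} -> Quinn (id 14, lvl 4).
Iteration 5: no rows with manager_id in {14}; recursion stops.
Total rows emitted: 11.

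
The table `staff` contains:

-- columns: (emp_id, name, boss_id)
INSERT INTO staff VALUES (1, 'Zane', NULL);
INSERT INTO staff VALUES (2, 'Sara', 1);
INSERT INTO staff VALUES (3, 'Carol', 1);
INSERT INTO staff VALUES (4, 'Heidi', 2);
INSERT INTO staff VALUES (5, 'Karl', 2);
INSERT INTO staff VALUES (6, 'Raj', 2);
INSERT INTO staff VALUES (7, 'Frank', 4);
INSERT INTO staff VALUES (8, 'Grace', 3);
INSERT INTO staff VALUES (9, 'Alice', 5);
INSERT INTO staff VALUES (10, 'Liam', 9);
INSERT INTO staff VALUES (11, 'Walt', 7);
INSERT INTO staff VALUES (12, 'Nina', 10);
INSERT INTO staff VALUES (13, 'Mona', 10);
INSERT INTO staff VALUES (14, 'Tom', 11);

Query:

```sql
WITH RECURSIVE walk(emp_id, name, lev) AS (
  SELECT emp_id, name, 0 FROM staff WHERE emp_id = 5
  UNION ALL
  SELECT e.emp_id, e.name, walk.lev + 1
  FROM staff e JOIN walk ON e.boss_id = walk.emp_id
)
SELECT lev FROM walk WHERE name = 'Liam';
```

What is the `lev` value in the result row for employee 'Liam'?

Base: emp_id=5 (Karl) at lev 0.
Iteration 1: rows with boss_id in {5} -> Alice (id 9, lev 1).
Iteration 2: rows with boss_id in {9} -> Liam (id 10, lev 2).
Iteration 3: rows with boss_id in {10} -> Nina (id 12, lev 3), Mona (id 13, lev 3).
Iteration 4: no rows with boss_id in {12,13}; recursion stops.

2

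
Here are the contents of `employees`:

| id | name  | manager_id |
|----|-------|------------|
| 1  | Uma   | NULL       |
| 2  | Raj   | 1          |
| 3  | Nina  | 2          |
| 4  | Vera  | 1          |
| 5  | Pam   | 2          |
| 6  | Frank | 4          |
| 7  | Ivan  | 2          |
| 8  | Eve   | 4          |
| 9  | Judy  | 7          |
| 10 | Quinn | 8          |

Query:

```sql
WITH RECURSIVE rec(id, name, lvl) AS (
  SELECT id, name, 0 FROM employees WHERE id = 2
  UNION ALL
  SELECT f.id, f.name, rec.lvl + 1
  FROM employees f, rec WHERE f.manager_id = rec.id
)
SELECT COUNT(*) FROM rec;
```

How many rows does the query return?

Base: id=2 (Raj) at lvl 0.
Iteration 1: rows with manager_id in {2} -> Nina (id 3, lvl 1), Pam (id 5, lvl 1), Ivan (id 7, lvl 1).
Iteration 2: rows with manager_id in {3,5,7} -> Judy (id 9, lvl 2).
Iteration 3: no rows with manager_id in {9}; recursion stops.
Total rows emitted: 5.

5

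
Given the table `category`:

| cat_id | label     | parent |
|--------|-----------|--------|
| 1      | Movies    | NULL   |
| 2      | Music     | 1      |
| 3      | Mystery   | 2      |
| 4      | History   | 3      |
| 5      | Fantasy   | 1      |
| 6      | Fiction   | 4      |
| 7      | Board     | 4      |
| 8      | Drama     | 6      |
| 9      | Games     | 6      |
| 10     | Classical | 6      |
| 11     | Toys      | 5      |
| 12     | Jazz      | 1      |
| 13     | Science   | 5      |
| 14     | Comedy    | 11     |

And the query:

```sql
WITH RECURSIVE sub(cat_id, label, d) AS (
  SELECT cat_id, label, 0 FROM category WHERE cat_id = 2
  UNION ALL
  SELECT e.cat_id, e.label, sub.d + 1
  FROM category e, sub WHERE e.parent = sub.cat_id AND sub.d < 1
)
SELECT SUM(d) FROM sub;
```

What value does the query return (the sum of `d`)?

1

Base: cat_id=2 (Music) at d 0.
Iteration 1: rows with parent in {2} -> Mystery (id 3, d 1).
Iteration 2: d < 1 fails for all current rows; recursion stops.
SUM(d) = 0 + 1 = 1.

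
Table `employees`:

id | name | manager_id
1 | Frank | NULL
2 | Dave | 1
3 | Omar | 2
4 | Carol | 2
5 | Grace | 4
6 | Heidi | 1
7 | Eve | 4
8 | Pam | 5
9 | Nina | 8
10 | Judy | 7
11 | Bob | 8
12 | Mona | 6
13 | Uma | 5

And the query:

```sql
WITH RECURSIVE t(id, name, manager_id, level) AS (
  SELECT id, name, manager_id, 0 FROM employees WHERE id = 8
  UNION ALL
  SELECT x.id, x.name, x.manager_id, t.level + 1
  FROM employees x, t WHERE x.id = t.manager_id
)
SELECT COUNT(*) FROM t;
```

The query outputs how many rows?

Base: id=8 (Pam), manager_id=5, level 0.
Iteration 1: join on id=5 -> Grace (id 5, manager_id=4, level 1).
Iteration 2: join on id=4 -> Carol (id 4, manager_id=2, level 2).
Iteration 3: join on id=2 -> Dave (id 2, manager_id=1, level 3).
Iteration 4: join on id=1 -> Frank (id 1, manager_id=NULL, level 4).
Iteration 5: manager_id is NULL; no match; recursion stops.
Total rows emitted: 5.

5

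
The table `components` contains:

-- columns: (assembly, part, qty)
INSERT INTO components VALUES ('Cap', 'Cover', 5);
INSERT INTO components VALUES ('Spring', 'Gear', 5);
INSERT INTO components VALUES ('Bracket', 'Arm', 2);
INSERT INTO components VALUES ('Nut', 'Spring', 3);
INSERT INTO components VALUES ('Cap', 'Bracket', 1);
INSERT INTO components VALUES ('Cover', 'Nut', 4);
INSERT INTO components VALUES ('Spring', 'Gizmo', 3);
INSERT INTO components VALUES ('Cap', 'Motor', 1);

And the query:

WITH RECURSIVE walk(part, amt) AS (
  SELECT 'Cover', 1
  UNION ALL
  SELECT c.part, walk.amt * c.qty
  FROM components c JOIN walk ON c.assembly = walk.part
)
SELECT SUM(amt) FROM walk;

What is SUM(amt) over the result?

113

Base: (Cover, amt=1).
Iteration 1: components of {Cover} -> Nut = 1*4 = 4.
Iteration 2: components of {Nut} -> Spring = 4*3 = 12.
Iteration 3: components of {Spring} -> Gear = 12*5 = 60, Gizmo = 12*3 = 36.
Iteration 4: no further components; recursion stops.
SUM(amt) = 1 + 4 + 12 + 36 + 60 = 113.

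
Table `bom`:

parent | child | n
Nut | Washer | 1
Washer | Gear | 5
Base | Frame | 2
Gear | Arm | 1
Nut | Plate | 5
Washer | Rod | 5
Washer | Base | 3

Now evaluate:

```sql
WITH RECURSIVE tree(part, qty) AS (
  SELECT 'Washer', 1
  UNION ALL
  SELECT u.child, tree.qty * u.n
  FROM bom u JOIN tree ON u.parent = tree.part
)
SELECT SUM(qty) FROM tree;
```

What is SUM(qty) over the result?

Base: (Washer, qty=1).
Iteration 1: components of {Washer} -> Base = 1*3 = 3, Gear = 1*5 = 5, Rod = 1*5 = 5.
Iteration 2: components of {Base,Gear,Rod} -> Arm = 5*1 = 5, Frame = 3*2 = 6.
Iteration 3: no further components; recursion stops.
SUM(qty) = 1 + 5 + 3 + 5 + 5 + 6 = 25.

25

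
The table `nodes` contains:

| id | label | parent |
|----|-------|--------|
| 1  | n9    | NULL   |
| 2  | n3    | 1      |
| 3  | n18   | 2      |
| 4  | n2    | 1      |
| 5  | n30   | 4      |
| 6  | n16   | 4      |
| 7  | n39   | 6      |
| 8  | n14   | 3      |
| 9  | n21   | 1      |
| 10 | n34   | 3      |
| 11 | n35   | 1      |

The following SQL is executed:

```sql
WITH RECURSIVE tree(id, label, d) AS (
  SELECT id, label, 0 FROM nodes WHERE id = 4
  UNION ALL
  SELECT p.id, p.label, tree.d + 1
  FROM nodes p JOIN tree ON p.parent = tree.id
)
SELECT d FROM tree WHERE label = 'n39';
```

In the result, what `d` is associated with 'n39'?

2

Base: id=4 (n2) at d 0.
Iteration 1: rows with parent in {4} -> n30 (id 5, d 1), n16 (id 6, d 1).
Iteration 2: rows with parent in {5,6} -> n39 (id 7, d 2).
Iteration 3: no rows with parent in {7}; recursion stops.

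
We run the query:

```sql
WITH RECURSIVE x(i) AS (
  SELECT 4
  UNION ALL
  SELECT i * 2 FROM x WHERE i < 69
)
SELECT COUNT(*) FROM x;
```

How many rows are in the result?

Base: i=4.
Iteration 1: 4 < 69 holds -> i = 4 * 2 = 8.
Iteration 2: 8 < 69 holds -> i = 8 * 2 = 16.
Iteration 3: 16 < 69 holds -> i = 16 * 2 = 32.
Iteration 4: 32 < 69 holds -> i = 32 * 2 = 64.
Iteration 5: 64 < 69 holds -> i = 64 * 2 = 128.
Iteration 6: 128 < 69 fails; recursion stops.
Total rows emitted: 6.

6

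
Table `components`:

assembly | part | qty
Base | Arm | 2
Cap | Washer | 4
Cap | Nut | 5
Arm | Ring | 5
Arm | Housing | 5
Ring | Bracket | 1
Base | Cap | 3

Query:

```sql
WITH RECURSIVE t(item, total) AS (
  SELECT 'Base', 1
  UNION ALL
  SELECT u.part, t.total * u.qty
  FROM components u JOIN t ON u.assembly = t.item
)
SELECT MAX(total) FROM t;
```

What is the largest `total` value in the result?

Base: (Base, total=1).
Iteration 1: components of {Base} -> Arm = 1*2 = 2, Cap = 1*3 = 3.
Iteration 2: components of {Arm,Cap} -> Housing = 2*5 = 10, Nut = 3*5 = 15, Ring = 2*5 = 10, Washer = 3*4 = 12.
Iteration 3: components of {Housing,Nut,Ring,Washer} -> Bracket = 10*1 = 10.
Iteration 4: no further components; recursion stops.
total values: 1, 2, 3, 10, 10, 15, 12, 10; the maximum is 15.

15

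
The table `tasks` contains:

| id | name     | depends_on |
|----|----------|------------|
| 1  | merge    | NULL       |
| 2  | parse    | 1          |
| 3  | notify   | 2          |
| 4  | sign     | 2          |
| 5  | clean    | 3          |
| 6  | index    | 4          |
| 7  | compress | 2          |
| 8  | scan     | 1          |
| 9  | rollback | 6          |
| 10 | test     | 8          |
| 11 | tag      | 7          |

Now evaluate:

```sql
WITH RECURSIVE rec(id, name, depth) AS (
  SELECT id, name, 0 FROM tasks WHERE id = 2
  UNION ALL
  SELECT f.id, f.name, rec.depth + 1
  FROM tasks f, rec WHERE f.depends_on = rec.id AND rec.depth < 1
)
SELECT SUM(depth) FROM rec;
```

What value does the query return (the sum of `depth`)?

3

Base: id=2 (parse) at depth 0.
Iteration 1: rows with depends_on in {2} -> notify (id 3, depth 1), sign (id 4, depth 1), compress (id 7, depth 1).
Iteration 2: depth < 1 fails for all current rows; recursion stops.
SUM(depth) = 0 + 1 + 1 + 1 = 3.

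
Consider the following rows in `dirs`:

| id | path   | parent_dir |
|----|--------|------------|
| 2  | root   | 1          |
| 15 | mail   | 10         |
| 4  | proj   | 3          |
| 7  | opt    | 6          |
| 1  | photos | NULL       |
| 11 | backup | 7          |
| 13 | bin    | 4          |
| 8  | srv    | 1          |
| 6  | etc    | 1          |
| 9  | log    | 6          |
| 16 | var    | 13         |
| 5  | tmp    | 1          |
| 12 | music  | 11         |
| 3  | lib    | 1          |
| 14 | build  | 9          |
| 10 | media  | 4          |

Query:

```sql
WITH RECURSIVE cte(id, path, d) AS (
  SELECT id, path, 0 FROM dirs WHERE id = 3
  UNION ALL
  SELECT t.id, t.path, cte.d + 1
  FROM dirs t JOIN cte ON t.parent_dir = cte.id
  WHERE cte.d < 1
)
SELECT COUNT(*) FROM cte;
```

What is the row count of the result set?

Base: id=3 (lib) at d 0.
Iteration 1: rows with parent_dir in {3} -> proj (id 4, d 1).
Iteration 2: d < 1 fails for all current rows; recursion stops.
Total rows emitted: 2.

2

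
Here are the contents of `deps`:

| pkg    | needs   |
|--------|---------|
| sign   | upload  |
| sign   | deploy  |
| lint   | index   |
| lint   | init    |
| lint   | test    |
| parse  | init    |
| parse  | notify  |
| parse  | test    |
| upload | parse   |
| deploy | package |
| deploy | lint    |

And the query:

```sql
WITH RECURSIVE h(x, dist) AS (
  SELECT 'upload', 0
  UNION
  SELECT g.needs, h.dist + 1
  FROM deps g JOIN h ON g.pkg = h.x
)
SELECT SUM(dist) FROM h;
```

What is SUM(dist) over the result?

Base: (upload, dist=0).
Iteration 1: edges from {upload} -> (parse, dist=1).
Iteration 2: edges from {parse} -> (init, dist=2), (notify, dist=2), (test, dist=2).
Iteration 3: no outgoing edges from {init,notify,test}; recursion stops.
SUM(dist) = 0 + 1 + 2 + 2 + 2 = 7.

7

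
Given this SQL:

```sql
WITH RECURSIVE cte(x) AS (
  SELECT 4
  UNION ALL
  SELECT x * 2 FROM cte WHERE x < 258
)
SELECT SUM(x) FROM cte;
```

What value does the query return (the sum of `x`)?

Base: x=4.
Iteration 1: 4 < 258 holds -> x = 4 * 2 = 8.
Iteration 2: 8 < 258 holds -> x = 8 * 2 = 16.
Iteration 3: 16 < 258 holds -> x = 16 * 2 = 32.
Iteration 4: 32 < 258 holds -> x = 32 * 2 = 64.
Iteration 5: 64 < 258 holds -> x = 64 * 2 = 128.
Iteration 6: 128 < 258 holds -> x = 128 * 2 = 256.
Iteration 7: 256 < 258 holds -> x = 256 * 2 = 512.
Iteration 8: 512 < 258 fails; recursion stops.
SUM(x) = 4 + 8 + 16 + 32 + 64 + 128 + 256 + 512 = 1020.

1020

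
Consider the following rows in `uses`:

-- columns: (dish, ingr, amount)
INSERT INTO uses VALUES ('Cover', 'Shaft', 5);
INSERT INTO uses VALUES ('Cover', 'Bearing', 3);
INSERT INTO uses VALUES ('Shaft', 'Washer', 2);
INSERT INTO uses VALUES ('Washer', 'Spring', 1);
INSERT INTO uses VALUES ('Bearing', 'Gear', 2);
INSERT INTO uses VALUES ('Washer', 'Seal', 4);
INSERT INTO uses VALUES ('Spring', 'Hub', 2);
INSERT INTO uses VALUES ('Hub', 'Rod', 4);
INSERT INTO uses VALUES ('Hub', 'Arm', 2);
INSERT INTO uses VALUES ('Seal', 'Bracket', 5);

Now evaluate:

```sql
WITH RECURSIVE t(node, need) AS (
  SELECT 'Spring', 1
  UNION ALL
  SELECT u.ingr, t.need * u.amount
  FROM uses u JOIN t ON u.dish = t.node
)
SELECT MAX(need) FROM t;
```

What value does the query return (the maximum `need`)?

8

Base: (Spring, need=1).
Iteration 1: components of {Spring} -> Hub = 1*2 = 2.
Iteration 2: components of {Hub} -> Arm = 2*2 = 4, Rod = 2*4 = 8.
Iteration 3: no further components; recursion stops.
need values: 1, 2, 8, 4; the maximum is 8.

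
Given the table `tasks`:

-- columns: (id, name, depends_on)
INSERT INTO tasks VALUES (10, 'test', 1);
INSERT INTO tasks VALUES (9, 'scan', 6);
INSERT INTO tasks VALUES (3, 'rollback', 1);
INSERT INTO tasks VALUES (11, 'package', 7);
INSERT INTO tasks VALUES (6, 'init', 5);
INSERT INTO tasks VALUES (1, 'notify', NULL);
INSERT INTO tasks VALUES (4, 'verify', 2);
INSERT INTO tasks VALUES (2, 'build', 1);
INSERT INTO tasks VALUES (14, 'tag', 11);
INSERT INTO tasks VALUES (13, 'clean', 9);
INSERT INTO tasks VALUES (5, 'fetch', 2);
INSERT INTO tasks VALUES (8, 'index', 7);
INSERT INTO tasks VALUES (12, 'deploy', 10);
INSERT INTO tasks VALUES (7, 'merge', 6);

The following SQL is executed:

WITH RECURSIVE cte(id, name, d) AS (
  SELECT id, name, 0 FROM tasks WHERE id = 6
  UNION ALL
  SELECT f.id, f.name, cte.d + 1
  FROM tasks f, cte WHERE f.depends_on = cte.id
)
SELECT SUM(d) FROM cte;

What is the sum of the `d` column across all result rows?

Base: id=6 (init) at d 0.
Iteration 1: rows with depends_on in {6} -> merge (id 7, d 1), scan (id 9, d 1).
Iteration 2: rows with depends_on in {7,9} -> index (id 8, d 2), package (id 11, d 2), clean (id 13, d 2).
Iteration 3: rows with depends_on in {8,11,13} -> tag (id 14, d 3).
Iteration 4: no rows with depends_on in {14}; recursion stops.
SUM(d) = 0 + 1 + 1 + 2 + 2 + 2 + 3 = 11.

11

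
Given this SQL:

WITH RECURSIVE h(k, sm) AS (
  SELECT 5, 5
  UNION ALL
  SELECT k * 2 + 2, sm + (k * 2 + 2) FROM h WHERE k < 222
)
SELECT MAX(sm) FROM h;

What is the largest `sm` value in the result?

Base: k=5, sm=5.
Iteration 1: 5 < 222 holds -> k = 5 * 2 + 2 = 12, sm = 5 + 12 = 17.
Iteration 2: 12 < 222 holds -> k = 12 * 2 + 2 = 26, sm = 17 + 26 = 43.
Iteration 3: 26 < 222 holds -> k = 26 * 2 + 2 = 54, sm = 43 + 54 = 97.
Iteration 4: 54 < 222 holds -> k = 54 * 2 + 2 = 110, sm = 97 + 110 = 207.
Iteration 5: 110 < 222 holds -> k = 110 * 2 + 2 = 222, sm = 207 + 222 = 429.
Iteration 6: 222 < 222 fails; recursion stops.
sm values: 5, 17, 43, 97, 207, 429; the maximum is 429.

429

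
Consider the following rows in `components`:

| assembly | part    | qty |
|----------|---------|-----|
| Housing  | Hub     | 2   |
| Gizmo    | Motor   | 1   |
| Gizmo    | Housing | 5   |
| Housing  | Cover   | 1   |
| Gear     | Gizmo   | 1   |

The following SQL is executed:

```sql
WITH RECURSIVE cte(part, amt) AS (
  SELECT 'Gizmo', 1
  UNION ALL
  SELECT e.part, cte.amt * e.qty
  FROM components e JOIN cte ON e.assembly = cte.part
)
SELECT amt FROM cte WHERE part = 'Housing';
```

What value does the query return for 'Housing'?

Base: (Gizmo, amt=1).
Iteration 1: components of {Gizmo} -> Housing = 1*5 = 5, Motor = 1*1 = 1.
Iteration 2: components of {Housing,Motor} -> Cover = 5*1 = 5, Hub = 5*2 = 10.
Iteration 3: no further components; recursion stops.

5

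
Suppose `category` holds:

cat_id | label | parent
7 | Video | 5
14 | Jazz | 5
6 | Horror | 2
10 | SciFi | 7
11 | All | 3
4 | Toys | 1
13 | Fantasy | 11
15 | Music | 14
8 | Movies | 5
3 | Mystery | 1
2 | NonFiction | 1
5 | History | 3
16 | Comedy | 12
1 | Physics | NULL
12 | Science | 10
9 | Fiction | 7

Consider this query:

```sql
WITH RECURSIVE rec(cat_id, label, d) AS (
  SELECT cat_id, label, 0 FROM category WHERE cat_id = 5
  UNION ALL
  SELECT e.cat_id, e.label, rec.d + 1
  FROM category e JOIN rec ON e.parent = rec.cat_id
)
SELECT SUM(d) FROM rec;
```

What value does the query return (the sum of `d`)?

Base: cat_id=5 (History) at d 0.
Iteration 1: rows with parent in {5} -> Video (id 7, d 1), Movies (id 8, d 1), Jazz (id 14, d 1).
Iteration 2: rows with parent in {7,8,14} -> Fiction (id 9, d 2), SciFi (id 10, d 2), Music (id 15, d 2).
Iteration 3: rows with parent in {9,10,15} -> Science (id 12, d 3).
Iteration 4: rows with parent in {12} -> Comedy (id 16, d 4).
Iteration 5: no rows with parent in {16}; recursion stops.
SUM(d) = 0 + 1 + 1 + 1 + 2 + 2 + 2 + 3 + 4 = 16.

16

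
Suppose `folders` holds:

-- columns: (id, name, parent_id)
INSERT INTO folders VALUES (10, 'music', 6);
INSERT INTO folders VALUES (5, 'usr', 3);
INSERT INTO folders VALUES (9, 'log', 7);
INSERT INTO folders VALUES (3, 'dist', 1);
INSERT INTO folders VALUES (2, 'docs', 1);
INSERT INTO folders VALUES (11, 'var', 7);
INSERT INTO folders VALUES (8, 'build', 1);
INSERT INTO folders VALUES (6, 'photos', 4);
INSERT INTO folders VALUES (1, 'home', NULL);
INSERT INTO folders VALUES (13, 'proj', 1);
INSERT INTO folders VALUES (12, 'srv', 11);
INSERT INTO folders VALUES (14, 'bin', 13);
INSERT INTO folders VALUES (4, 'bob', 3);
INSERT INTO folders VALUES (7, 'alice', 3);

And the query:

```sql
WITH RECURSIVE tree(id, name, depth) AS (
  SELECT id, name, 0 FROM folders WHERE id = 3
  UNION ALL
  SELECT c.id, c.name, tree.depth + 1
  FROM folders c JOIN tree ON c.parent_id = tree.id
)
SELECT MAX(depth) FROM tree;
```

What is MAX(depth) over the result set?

Base: id=3 (dist) at depth 0.
Iteration 1: rows with parent_id in {3} -> bob (id 4, depth 1), usr (id 5, depth 1), alice (id 7, depth 1).
Iteration 2: rows with parent_id in {4,5,7} -> photos (id 6, depth 2), log (id 9, depth 2), var (id 11, depth 2).
Iteration 3: rows with parent_id in {6,9,11} -> music (id 10, depth 3), srv (id 12, depth 3).
Iteration 4: no rows with parent_id in {10,12}; recursion stops.
depth values: 0, 1, 1, 1, 2, 2, 2, 3, 3; the maximum is 3.

3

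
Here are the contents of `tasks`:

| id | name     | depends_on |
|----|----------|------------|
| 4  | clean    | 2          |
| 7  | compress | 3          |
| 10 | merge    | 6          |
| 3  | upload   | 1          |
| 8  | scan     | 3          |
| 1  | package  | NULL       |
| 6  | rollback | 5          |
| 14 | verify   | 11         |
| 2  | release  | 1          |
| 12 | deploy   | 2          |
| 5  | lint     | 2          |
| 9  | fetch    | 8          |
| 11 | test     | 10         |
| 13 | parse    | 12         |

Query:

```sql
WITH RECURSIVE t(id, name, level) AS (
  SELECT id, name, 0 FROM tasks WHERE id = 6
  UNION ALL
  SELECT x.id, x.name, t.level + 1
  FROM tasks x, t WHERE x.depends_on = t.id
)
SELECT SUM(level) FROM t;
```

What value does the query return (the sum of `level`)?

Base: id=6 (rollback) at level 0.
Iteration 1: rows with depends_on in {6} -> merge (id 10, level 1).
Iteration 2: rows with depends_on in {10} -> test (id 11, level 2).
Iteration 3: rows with depends_on in {11} -> verify (id 14, level 3).
Iteration 4: no rows with depends_on in {14}; recursion stops.
SUM(level) = 0 + 1 + 2 + 3 = 6.

6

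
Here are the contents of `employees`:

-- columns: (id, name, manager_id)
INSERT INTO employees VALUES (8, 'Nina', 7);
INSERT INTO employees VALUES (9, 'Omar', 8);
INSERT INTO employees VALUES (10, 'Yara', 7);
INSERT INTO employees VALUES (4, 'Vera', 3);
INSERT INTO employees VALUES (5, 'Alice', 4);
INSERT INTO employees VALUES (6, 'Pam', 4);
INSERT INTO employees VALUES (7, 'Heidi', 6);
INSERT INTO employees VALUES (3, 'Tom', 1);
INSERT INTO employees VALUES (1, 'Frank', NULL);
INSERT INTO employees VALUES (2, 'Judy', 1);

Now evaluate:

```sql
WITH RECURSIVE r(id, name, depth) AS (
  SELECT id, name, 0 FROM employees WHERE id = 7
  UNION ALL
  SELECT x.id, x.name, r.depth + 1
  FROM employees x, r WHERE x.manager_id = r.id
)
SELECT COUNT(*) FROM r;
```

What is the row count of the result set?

4

Base: id=7 (Heidi) at depth 0.
Iteration 1: rows with manager_id in {7} -> Nina (id 8, depth 1), Yara (id 10, depth 1).
Iteration 2: rows with manager_id in {8,10} -> Omar (id 9, depth 2).
Iteration 3: no rows with manager_id in {9}; recursion stops.
Total rows emitted: 4.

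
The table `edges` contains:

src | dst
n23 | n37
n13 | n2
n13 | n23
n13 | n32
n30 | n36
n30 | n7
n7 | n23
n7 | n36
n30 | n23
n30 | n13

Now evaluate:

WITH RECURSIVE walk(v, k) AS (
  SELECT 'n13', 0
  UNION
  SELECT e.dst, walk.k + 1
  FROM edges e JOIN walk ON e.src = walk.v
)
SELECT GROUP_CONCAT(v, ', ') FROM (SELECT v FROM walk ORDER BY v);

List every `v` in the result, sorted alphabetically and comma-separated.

Base: (n13, k=0).
Iteration 1: edges from {n13} -> (n2, k=1), (n23, k=1), (n32, k=1).
Iteration 2: edges from {n2,n23,n32} -> (n37, k=2).
Iteration 3: no outgoing edges from {n37}; recursion stops.

n13, n2, n23, n32, n37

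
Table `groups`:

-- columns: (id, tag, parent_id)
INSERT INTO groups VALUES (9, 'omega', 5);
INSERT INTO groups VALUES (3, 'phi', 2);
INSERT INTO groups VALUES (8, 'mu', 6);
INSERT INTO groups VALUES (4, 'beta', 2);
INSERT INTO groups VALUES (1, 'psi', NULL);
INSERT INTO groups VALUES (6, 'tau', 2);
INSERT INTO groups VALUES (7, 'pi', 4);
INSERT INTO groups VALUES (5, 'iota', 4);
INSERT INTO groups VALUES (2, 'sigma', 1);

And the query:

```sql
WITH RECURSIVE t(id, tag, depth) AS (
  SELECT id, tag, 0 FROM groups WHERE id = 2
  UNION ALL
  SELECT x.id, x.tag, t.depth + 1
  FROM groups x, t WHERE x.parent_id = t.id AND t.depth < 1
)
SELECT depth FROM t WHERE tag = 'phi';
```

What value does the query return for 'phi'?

1

Base: id=2 (sigma) at depth 0.
Iteration 1: rows with parent_id in {2} -> phi (id 3, depth 1), beta (id 4, depth 1), tau (id 6, depth 1).
Iteration 2: depth < 1 fails for all current rows; recursion stops.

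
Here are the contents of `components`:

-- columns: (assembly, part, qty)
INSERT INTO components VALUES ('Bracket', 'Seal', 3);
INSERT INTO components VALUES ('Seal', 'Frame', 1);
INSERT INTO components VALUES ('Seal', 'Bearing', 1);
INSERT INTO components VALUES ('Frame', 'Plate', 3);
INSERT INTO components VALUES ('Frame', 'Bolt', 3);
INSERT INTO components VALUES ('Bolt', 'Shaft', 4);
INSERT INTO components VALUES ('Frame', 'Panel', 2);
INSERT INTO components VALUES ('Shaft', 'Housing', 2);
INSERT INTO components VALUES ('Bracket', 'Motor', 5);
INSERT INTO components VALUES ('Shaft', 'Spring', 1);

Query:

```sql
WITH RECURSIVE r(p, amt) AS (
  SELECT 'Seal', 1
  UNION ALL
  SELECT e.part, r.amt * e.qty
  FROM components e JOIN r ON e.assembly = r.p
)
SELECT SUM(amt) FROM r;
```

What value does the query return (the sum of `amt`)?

Base: (Seal, amt=1).
Iteration 1: components of {Seal} -> Bearing = 1*1 = 1, Frame = 1*1 = 1.
Iteration 2: components of {Bearing,Frame} -> Bolt = 1*3 = 3, Panel = 1*2 = 2, Plate = 1*3 = 3.
Iteration 3: components of {Bolt,Panel,Plate} -> Shaft = 3*4 = 12.
Iteration 4: components of {Shaft} -> Housing = 12*2 = 24, Spring = 12*1 = 12.
Iteration 5: no further components; recursion stops.
SUM(amt) = 1 + 1 + 1 + 3 + 3 + 2 + 12 + 24 + 12 = 59.

59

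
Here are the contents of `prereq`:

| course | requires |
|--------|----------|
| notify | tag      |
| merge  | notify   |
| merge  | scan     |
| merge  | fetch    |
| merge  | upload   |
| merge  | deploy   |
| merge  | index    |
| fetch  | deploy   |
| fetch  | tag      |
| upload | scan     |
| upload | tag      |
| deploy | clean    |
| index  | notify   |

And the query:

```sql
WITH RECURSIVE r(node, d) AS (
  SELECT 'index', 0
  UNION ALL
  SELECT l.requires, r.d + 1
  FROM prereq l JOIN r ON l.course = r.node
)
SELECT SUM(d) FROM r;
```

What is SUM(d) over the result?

Base: (index, d=0).
Iteration 1: edges from {index} -> (notify, d=1).
Iteration 2: edges from {notify} -> (tag, d=2).
Iteration 3: no outgoing edges from {tag}; recursion stops.
SUM(d) = 0 + 1 + 2 = 3.

3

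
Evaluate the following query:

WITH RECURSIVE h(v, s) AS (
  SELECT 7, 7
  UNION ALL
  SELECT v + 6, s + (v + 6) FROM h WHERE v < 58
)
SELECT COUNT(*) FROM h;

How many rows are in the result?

10

Base: v=7, s=7.
Iteration 1: 7 < 58 holds -> v = 7 + 6 = 13, s = 7 + 13 = 20.
Iteration 2: 13 < 58 holds -> v = 13 + 6 = 19, s = 20 + 19 = 39.
Iteration 3: 19 < 58 holds -> v = 19 + 6 = 25, s = 39 + 25 = 64.
Iteration 4: 25 < 58 holds -> v = 25 + 6 = 31, s = 64 + 31 = 95.
Iteration 5: 31 < 58 holds -> v = 31 + 6 = 37, s = 95 + 37 = 132.
Iteration 6: 37 < 58 holds -> v = 37 + 6 = 43, s = 132 + 43 = 175.
Iteration 7: 43 < 58 holds -> v = 43 + 6 = 49, s = 175 + 49 = 224.
Iteration 8: 49 < 58 holds -> v = 49 + 6 = 55, s = 224 + 55 = 279.
Iteration 9: 55 < 58 holds -> v = 55 + 6 = 61, s = 279 + 61 = 340.
Iteration 10: 61 < 58 fails; recursion stops.
Total rows emitted: 10.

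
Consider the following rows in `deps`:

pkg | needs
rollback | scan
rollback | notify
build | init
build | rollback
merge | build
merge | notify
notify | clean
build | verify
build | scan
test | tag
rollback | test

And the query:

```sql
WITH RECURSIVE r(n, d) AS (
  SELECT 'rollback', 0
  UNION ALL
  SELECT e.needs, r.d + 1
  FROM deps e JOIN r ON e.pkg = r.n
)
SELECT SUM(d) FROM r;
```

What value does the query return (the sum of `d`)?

Base: (rollback, d=0).
Iteration 1: edges from {rollback} -> (notify, d=1), (scan, d=1), (test, d=1).
Iteration 2: edges from {notify,scan,test} -> (clean, d=2), (tag, d=2).
Iteration 3: no outgoing edges from {clean,tag}; recursion stops.
SUM(d) = 0 + 1 + 1 + 1 + 2 + 2 = 7.

7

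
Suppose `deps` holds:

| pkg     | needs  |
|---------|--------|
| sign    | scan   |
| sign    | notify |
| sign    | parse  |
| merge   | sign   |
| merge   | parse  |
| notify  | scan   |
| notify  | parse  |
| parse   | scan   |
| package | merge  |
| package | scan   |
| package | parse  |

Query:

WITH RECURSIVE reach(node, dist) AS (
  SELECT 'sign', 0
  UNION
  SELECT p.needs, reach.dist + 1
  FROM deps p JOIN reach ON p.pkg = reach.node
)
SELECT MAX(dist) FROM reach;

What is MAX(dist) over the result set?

3

Base: (sign, dist=0).
Iteration 1: edges from {sign} -> (notify, dist=1), (parse, dist=1), (scan, dist=1).
Iteration 2: edges from {notify,parse,scan} -> (parse, dist=2), (scan, dist=2). [UNION drops 1 duplicate row(s)]
Iteration 3: edges from {parse,scan} -> (scan, dist=3).
Iteration 4: no outgoing edges from {scan}; recursion stops.
dist values: 0, 1, 1, 1, 2, 2, 3; the maximum is 3.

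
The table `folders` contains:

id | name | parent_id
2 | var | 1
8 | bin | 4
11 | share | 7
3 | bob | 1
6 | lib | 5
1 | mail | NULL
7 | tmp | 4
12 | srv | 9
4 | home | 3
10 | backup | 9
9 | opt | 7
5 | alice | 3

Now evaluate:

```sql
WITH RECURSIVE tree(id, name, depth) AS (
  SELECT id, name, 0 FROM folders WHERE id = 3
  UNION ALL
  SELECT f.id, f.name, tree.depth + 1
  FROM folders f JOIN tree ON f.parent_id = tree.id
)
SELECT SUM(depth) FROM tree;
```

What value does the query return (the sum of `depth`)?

Base: id=3 (bob) at depth 0.
Iteration 1: rows with parent_id in {3} -> home (id 4, depth 1), alice (id 5, depth 1).
Iteration 2: rows with parent_id in {4,5} -> lib (id 6, depth 2), tmp (id 7, depth 2), bin (id 8, depth 2).
Iteration 3: rows with parent_id in {6,7,8} -> opt (id 9, depth 3), share (id 11, depth 3).
Iteration 4: rows with parent_id in {9,11} -> backup (id 10, depth 4), srv (id 12, depth 4).
Iteration 5: no rows with parent_id in {10,12}; recursion stops.
SUM(depth) = 0 + 1 + 1 + 2 + 2 + 2 + 3 + 3 + 4 + 4 = 22.

22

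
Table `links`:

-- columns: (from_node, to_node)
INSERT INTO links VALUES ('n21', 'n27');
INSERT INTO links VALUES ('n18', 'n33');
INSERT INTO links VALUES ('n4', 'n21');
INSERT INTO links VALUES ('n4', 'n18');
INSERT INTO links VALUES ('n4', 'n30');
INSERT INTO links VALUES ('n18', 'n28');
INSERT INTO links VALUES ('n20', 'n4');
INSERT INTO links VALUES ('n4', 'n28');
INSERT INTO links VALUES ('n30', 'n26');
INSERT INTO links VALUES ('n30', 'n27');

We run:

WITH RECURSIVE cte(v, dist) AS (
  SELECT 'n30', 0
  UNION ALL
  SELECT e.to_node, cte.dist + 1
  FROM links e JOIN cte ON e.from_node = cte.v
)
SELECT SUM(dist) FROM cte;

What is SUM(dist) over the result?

2

Base: (n30, dist=0).
Iteration 1: edges from {n30} -> (n26, dist=1), (n27, dist=1).
Iteration 2: no outgoing edges from {n26,n27}; recursion stops.
SUM(dist) = 0 + 1 + 1 = 2.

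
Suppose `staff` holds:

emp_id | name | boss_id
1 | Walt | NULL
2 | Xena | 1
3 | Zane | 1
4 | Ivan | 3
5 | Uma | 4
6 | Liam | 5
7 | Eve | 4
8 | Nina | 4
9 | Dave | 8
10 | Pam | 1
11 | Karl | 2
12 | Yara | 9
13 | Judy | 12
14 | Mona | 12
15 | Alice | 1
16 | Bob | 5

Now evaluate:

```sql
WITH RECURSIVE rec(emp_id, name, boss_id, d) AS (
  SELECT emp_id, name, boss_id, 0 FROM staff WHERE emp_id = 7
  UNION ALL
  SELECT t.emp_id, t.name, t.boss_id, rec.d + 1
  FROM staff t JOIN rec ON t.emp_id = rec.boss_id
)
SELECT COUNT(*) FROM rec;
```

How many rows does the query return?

4

Base: emp_id=7 (Eve), boss_id=4, d 0.
Iteration 1: join on emp_id=4 -> Ivan (id 4, boss_id=3, d 1).
Iteration 2: join on emp_id=3 -> Zane (id 3, boss_id=1, d 2).
Iteration 3: join on emp_id=1 -> Walt (id 1, boss_id=NULL, d 3).
Iteration 4: boss_id is NULL; no match; recursion stops.
Total rows emitted: 4.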